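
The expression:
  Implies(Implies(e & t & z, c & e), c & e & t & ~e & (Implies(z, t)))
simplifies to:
e & t & z & ~c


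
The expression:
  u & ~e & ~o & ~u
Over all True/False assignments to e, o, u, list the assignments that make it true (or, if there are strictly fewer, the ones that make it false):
is never true.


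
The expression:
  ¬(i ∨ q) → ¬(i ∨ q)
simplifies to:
True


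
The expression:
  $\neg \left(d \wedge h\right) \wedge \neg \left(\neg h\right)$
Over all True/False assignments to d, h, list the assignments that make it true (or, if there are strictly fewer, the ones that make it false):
is true only for:
  d=False, h=True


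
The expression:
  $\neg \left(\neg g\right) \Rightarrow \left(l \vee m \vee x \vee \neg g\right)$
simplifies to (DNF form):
$l \vee m \vee x \vee \neg g$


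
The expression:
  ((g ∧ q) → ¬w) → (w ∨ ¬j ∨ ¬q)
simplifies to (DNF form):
w ∨ ¬j ∨ ¬q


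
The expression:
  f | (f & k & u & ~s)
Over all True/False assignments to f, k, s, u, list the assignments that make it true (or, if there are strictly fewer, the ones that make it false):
is true only for:
  f=True, k=False, s=False, u=False;
  f=True, k=False, s=False, u=True;
  f=True, k=False, s=True, u=False;
  f=True, k=False, s=True, u=True;
  f=True, k=True, s=False, u=False;
  f=True, k=True, s=False, u=True;
  f=True, k=True, s=True, u=False;
  f=True, k=True, s=True, u=True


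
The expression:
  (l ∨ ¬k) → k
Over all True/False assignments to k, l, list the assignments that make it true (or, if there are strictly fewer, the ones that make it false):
is true only for:
  k=True, l=False;
  k=True, l=True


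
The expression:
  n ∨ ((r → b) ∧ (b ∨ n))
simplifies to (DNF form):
b ∨ n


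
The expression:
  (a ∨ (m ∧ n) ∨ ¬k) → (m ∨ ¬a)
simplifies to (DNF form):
m ∨ ¬a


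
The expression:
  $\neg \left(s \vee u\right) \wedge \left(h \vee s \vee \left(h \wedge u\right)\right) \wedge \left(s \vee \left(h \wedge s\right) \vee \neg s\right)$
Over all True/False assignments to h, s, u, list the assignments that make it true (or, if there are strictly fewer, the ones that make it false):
is true only for:
  h=True, s=False, u=False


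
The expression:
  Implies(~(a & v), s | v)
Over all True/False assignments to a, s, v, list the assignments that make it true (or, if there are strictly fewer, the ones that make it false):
is false only for:
  a=False, s=False, v=False;
  a=True, s=False, v=False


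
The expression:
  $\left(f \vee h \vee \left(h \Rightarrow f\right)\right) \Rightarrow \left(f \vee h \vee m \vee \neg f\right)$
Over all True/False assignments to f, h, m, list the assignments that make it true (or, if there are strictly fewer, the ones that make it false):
is always true.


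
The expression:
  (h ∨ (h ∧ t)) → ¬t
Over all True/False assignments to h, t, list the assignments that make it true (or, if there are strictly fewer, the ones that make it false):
is false only for:
  h=True, t=True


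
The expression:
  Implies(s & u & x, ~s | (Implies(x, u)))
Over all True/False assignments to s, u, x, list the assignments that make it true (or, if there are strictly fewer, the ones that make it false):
is always true.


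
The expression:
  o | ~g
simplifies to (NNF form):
o | ~g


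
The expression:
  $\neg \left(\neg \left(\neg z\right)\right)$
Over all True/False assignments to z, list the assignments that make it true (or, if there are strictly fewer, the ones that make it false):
is true only for:
  z=False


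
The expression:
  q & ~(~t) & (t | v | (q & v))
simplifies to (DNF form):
q & t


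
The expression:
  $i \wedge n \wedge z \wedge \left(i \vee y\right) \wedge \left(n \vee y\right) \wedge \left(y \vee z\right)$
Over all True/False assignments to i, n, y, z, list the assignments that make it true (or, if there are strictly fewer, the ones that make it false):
is true only for:
  i=True, n=True, y=False, z=True;
  i=True, n=True, y=True, z=True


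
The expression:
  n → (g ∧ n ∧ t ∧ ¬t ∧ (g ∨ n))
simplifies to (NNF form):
¬n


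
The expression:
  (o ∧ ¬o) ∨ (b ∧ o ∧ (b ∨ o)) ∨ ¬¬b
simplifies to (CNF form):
b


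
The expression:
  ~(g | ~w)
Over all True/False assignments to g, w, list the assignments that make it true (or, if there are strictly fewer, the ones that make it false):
is true only for:
  g=False, w=True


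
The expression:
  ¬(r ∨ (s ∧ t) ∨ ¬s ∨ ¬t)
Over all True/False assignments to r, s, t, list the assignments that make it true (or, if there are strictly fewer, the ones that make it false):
is never true.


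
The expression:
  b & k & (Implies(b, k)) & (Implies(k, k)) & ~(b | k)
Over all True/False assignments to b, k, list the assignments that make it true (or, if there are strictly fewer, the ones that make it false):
is never true.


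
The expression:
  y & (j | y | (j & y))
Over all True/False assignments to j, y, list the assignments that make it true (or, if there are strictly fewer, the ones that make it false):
is true only for:
  j=False, y=True;
  j=True, y=True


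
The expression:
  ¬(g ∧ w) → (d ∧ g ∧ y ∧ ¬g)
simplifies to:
g ∧ w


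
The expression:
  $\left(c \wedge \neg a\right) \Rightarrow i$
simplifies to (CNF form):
$a \vee i \vee \neg c$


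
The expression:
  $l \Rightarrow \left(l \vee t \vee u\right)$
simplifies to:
$\text{True}$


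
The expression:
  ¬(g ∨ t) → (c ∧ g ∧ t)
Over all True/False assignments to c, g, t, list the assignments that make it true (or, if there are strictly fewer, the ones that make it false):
is false only for:
  c=False, g=False, t=False;
  c=True, g=False, t=False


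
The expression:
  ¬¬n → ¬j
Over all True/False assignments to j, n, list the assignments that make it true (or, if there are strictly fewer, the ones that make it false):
is false only for:
  j=True, n=True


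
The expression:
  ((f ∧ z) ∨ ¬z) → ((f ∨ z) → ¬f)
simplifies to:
¬f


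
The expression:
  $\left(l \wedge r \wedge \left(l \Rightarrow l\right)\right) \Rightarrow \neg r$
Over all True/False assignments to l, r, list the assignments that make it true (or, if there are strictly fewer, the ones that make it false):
is false only for:
  l=True, r=True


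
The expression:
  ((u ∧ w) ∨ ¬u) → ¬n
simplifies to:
(u ∧ ¬w) ∨ ¬n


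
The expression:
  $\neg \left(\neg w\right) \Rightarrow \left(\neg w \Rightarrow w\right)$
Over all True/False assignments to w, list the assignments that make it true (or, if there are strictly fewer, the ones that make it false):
is always true.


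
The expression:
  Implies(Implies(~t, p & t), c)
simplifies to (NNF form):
c | ~t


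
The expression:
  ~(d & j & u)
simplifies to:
~d | ~j | ~u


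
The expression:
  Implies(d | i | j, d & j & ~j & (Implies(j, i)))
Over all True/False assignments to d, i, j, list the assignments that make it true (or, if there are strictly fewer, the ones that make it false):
is true only for:
  d=False, i=False, j=False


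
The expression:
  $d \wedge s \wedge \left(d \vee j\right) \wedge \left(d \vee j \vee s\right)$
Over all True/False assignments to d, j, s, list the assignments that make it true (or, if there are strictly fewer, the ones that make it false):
is true only for:
  d=True, j=False, s=True;
  d=True, j=True, s=True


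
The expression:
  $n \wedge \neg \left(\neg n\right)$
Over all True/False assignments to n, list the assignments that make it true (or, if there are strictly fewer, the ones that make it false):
is true only for:
  n=True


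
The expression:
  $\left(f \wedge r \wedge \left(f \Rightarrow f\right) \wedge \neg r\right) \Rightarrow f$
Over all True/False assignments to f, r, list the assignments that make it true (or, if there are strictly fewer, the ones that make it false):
is always true.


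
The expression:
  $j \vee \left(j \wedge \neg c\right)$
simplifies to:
$j$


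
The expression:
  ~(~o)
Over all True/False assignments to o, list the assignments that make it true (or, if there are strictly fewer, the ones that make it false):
is true only for:
  o=True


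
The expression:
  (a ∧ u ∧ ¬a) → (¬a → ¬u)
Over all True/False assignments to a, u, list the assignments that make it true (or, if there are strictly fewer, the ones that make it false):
is always true.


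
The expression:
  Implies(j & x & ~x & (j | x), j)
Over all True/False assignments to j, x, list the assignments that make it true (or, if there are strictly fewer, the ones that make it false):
is always true.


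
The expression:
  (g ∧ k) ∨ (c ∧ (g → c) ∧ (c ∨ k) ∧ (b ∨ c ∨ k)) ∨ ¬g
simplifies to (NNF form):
c ∨ k ∨ ¬g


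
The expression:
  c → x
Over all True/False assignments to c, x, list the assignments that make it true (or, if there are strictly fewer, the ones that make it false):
is false only for:
  c=True, x=False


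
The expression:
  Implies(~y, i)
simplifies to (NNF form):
i | y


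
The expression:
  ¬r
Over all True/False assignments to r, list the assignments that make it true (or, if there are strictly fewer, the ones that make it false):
is true only for:
  r=False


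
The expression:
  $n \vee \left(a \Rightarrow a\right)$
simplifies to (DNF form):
$\text{True}$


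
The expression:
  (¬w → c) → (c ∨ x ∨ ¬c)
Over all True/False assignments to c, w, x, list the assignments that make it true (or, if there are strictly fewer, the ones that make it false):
is always true.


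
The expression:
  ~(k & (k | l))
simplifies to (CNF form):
~k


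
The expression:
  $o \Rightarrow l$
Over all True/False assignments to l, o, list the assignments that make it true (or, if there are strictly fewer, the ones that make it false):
is false only for:
  l=False, o=True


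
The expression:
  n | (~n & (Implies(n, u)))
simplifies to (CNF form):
True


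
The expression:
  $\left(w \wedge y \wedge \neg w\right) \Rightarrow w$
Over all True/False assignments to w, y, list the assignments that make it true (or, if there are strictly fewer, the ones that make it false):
is always true.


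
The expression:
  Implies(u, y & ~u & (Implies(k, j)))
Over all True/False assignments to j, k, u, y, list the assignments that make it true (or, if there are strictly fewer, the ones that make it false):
is true only for:
  j=False, k=False, u=False, y=False;
  j=False, k=False, u=False, y=True;
  j=False, k=True, u=False, y=False;
  j=False, k=True, u=False, y=True;
  j=True, k=False, u=False, y=False;
  j=True, k=False, u=False, y=True;
  j=True, k=True, u=False, y=False;
  j=True, k=True, u=False, y=True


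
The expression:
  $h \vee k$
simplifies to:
$h \vee k$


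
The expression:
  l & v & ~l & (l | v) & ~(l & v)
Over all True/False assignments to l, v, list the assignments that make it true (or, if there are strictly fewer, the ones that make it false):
is never true.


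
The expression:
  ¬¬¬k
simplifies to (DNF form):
¬k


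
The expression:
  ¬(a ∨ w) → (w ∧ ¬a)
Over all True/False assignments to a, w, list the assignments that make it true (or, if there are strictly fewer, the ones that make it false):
is false only for:
  a=False, w=False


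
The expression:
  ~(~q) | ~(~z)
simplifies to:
q | z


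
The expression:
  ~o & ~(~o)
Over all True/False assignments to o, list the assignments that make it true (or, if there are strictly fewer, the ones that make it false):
is never true.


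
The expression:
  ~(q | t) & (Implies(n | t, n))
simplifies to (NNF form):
~q & ~t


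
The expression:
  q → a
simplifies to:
a ∨ ¬q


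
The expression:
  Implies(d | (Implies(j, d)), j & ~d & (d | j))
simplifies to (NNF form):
j & ~d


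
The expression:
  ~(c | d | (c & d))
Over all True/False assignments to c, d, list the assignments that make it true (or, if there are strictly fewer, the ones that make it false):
is true only for:
  c=False, d=False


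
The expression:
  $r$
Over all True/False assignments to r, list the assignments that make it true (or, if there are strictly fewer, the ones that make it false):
is true only for:
  r=True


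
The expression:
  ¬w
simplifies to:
¬w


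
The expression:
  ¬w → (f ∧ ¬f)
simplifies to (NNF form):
w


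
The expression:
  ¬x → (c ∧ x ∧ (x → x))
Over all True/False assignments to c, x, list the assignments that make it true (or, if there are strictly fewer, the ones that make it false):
is true only for:
  c=False, x=True;
  c=True, x=True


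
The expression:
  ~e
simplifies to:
~e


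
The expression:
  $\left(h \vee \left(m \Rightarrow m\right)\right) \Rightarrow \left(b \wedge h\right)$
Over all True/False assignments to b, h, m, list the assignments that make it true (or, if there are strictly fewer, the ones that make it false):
is true only for:
  b=True, h=True, m=False;
  b=True, h=True, m=True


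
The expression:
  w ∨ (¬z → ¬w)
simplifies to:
True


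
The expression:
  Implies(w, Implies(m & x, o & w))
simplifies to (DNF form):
o | ~m | ~w | ~x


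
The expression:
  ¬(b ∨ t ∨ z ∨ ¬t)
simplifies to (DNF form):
False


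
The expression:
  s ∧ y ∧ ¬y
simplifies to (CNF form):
False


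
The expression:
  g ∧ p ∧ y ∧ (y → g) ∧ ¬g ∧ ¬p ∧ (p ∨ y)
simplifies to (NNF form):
False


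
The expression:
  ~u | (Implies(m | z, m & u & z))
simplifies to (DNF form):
~u | (m & z) | (~m & ~z)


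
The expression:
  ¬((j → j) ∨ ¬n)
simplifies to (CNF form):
False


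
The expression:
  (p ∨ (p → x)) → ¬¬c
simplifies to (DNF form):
c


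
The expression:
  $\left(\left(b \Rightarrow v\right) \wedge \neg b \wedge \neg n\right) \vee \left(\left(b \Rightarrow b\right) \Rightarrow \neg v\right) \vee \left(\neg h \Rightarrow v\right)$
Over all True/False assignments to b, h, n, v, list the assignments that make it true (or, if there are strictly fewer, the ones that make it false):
is always true.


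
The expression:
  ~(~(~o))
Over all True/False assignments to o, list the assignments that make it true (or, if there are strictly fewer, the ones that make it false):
is true only for:
  o=False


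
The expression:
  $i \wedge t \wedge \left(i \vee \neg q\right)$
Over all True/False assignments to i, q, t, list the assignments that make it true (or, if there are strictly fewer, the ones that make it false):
is true only for:
  i=True, q=False, t=True;
  i=True, q=True, t=True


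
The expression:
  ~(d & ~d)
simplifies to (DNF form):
True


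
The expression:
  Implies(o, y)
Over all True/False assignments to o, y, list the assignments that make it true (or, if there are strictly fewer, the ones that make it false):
is false only for:
  o=True, y=False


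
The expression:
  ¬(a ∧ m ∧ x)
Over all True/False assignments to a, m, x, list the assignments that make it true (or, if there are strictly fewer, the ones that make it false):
is false only for:
  a=True, m=True, x=True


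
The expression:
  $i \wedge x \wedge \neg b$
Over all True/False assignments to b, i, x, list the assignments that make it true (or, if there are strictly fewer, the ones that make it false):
is true only for:
  b=False, i=True, x=True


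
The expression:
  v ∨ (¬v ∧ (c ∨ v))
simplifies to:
c ∨ v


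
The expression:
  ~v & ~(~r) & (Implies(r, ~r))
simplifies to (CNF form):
False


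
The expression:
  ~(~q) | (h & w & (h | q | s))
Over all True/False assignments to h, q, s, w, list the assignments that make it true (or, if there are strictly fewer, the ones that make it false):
is false only for:
  h=False, q=False, s=False, w=False;
  h=False, q=False, s=False, w=True;
  h=False, q=False, s=True, w=False;
  h=False, q=False, s=True, w=True;
  h=True, q=False, s=False, w=False;
  h=True, q=False, s=True, w=False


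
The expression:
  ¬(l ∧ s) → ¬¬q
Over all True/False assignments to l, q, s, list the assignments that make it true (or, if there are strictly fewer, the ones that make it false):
is false only for:
  l=False, q=False, s=False;
  l=False, q=False, s=True;
  l=True, q=False, s=False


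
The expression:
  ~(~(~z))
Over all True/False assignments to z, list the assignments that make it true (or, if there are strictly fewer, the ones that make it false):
is true only for:
  z=False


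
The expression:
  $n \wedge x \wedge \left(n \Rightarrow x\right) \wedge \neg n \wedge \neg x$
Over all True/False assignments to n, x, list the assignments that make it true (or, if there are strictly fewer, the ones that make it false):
is never true.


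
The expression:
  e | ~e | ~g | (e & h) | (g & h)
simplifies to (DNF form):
True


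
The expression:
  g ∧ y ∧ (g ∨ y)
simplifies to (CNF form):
g ∧ y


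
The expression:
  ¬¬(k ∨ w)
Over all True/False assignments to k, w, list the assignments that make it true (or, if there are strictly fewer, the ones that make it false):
is false only for:
  k=False, w=False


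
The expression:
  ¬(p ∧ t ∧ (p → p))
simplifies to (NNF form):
¬p ∨ ¬t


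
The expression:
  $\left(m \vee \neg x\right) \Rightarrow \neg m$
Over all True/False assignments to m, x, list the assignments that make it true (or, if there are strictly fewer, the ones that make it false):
is true only for:
  m=False, x=False;
  m=False, x=True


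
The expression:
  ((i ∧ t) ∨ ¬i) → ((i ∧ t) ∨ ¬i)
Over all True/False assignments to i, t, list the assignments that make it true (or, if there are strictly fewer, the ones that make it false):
is always true.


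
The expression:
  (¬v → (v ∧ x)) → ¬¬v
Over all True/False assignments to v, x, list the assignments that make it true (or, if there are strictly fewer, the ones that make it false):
is always true.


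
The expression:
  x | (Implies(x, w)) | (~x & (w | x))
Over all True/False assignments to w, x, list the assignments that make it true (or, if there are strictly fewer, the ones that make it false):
is always true.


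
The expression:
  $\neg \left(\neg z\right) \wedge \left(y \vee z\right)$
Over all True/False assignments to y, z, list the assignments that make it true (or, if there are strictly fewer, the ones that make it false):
is true only for:
  y=False, z=True;
  y=True, z=True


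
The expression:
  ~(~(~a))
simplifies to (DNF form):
~a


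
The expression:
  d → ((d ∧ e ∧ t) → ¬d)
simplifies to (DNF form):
¬d ∨ ¬e ∨ ¬t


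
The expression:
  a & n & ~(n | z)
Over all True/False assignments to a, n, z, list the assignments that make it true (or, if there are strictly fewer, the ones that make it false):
is never true.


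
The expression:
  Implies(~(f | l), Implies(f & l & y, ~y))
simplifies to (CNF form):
True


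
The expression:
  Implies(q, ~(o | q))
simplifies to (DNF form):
~q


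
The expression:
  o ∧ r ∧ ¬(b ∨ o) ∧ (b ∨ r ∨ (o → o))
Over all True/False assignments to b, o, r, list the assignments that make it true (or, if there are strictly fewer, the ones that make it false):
is never true.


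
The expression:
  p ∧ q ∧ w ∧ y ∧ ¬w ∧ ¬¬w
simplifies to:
False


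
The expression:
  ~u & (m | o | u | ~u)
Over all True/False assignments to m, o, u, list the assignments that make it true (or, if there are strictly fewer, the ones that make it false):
is true only for:
  m=False, o=False, u=False;
  m=False, o=True, u=False;
  m=True, o=False, u=False;
  m=True, o=True, u=False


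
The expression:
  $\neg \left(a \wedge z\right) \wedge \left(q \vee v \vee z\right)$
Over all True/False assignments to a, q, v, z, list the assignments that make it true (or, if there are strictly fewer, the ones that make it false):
is false only for:
  a=False, q=False, v=False, z=False;
  a=True, q=False, v=False, z=False;
  a=True, q=False, v=False, z=True;
  a=True, q=False, v=True, z=True;
  a=True, q=True, v=False, z=True;
  a=True, q=True, v=True, z=True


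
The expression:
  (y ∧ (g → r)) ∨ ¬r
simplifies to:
y ∨ ¬r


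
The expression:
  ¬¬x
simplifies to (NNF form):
x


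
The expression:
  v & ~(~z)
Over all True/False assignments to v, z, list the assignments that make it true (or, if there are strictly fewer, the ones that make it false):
is true only for:
  v=True, z=True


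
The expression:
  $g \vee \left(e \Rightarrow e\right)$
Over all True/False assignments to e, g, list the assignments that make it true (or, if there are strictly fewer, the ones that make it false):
is always true.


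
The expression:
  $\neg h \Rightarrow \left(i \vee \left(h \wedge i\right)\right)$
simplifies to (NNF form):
$h \vee i$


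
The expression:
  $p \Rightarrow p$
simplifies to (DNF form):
$\text{True}$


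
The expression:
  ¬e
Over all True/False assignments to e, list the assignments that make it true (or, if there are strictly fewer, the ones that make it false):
is true only for:
  e=False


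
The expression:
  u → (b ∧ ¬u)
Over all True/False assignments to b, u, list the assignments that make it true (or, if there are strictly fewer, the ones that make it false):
is true only for:
  b=False, u=False;
  b=True, u=False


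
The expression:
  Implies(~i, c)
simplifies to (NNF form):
c | i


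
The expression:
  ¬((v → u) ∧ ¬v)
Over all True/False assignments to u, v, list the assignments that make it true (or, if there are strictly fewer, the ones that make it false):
is true only for:
  u=False, v=True;
  u=True, v=True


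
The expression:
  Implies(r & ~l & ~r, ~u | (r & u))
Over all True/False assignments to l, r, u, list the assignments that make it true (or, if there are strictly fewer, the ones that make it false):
is always true.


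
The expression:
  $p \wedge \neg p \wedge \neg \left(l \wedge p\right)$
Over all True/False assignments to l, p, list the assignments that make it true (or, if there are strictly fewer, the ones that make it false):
is never true.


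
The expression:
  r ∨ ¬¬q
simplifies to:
q ∨ r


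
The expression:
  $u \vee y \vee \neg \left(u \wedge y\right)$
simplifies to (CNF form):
$\text{True}$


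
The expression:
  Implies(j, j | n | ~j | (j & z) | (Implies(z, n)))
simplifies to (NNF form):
True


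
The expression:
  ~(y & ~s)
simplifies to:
s | ~y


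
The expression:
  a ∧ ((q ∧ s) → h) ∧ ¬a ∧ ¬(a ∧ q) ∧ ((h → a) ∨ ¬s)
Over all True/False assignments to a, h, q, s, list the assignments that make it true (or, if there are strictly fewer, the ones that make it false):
is never true.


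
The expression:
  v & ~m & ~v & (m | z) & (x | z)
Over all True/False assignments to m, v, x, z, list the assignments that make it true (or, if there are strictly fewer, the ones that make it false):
is never true.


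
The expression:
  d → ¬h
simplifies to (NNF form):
¬d ∨ ¬h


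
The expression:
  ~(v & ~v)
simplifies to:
True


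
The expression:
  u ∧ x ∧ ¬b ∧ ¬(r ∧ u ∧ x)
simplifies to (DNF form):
u ∧ x ∧ ¬b ∧ ¬r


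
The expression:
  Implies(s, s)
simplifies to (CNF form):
True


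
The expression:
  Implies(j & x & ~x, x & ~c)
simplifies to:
True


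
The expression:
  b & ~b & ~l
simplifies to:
False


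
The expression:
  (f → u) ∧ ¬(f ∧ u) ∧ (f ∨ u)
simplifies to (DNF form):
u ∧ ¬f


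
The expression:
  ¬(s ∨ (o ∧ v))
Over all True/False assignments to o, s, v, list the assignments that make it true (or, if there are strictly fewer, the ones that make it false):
is true only for:
  o=False, s=False, v=False;
  o=False, s=False, v=True;
  o=True, s=False, v=False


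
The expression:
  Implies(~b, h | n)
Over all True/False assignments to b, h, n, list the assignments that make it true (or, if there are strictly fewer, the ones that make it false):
is false only for:
  b=False, h=False, n=False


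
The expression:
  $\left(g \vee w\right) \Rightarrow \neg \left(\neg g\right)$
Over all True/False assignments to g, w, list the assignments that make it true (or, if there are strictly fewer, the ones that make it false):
is false only for:
  g=False, w=True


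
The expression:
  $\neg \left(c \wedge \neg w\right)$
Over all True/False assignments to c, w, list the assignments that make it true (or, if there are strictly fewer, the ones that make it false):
is false only for:
  c=True, w=False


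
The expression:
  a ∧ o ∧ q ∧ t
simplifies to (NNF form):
a ∧ o ∧ q ∧ t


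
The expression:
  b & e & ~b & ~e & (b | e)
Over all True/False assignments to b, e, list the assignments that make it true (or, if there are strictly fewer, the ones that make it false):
is never true.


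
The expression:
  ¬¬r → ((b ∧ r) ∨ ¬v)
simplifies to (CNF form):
b ∨ ¬r ∨ ¬v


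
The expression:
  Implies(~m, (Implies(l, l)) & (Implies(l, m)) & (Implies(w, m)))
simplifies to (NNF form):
m | (~l & ~w)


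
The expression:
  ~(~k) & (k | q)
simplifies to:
k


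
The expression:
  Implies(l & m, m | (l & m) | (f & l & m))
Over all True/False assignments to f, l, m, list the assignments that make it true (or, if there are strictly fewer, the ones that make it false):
is always true.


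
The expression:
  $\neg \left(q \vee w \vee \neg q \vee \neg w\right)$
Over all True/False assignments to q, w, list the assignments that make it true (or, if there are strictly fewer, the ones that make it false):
is never true.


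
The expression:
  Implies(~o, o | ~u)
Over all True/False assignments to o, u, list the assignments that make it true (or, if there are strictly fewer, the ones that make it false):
is false only for:
  o=False, u=True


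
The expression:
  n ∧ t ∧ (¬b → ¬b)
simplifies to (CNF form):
n ∧ t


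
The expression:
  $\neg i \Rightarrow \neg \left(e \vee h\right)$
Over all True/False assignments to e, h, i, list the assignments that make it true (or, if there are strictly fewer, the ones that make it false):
is false only for:
  e=False, h=True, i=False;
  e=True, h=False, i=False;
  e=True, h=True, i=False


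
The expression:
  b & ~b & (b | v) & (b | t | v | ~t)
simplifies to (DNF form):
False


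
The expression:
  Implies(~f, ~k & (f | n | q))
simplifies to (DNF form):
f | (n & ~k) | (q & ~k)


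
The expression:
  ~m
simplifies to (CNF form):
~m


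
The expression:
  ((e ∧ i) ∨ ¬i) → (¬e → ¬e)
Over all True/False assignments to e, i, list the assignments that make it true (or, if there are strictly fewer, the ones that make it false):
is always true.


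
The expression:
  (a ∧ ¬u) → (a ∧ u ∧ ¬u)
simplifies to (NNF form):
u ∨ ¬a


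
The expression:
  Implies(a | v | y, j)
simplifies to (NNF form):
j | (~a & ~v & ~y)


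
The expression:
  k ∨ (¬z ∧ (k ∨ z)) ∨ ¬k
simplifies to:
True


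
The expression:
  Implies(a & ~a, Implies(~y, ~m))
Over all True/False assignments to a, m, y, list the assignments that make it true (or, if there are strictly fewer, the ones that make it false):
is always true.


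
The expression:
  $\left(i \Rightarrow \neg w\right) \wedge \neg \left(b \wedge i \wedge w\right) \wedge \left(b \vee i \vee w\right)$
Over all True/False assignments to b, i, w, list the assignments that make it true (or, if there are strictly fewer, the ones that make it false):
is false only for:
  b=False, i=False, w=False;
  b=False, i=True, w=True;
  b=True, i=True, w=True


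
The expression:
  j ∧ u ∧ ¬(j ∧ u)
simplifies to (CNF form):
False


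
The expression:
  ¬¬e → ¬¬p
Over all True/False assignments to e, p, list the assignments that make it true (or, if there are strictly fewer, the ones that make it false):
is false only for:
  e=True, p=False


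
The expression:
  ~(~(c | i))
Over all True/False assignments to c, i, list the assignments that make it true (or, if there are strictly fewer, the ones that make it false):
is false only for:
  c=False, i=False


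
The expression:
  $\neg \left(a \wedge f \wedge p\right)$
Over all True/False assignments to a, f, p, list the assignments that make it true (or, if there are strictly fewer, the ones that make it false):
is false only for:
  a=True, f=True, p=True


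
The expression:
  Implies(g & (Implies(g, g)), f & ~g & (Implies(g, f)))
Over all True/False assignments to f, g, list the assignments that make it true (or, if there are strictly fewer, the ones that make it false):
is true only for:
  f=False, g=False;
  f=True, g=False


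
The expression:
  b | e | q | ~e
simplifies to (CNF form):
True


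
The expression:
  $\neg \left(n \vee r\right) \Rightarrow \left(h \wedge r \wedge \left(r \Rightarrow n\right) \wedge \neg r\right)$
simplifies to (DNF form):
$n \vee r$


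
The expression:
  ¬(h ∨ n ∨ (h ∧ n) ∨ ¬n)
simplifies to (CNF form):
False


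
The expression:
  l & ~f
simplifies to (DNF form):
l & ~f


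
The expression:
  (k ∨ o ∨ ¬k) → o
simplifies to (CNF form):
o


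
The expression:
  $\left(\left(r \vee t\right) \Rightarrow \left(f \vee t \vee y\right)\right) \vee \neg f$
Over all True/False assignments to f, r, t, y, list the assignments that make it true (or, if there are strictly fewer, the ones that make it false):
is always true.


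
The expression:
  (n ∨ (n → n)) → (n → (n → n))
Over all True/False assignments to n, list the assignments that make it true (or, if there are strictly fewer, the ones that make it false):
is always true.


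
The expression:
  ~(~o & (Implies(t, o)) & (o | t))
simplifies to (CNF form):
True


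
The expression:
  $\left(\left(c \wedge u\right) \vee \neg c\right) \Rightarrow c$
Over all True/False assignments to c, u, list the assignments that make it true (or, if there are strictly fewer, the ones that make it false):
is true only for:
  c=True, u=False;
  c=True, u=True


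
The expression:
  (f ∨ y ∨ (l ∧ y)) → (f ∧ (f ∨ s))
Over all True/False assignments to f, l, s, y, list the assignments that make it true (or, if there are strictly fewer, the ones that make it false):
is false only for:
  f=False, l=False, s=False, y=True;
  f=False, l=False, s=True, y=True;
  f=False, l=True, s=False, y=True;
  f=False, l=True, s=True, y=True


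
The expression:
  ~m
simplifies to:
~m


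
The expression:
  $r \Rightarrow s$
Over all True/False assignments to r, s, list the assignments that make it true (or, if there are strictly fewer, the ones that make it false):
is false only for:
  r=True, s=False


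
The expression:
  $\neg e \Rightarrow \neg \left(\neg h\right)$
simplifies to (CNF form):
$e \vee h$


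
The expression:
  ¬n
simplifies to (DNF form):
¬n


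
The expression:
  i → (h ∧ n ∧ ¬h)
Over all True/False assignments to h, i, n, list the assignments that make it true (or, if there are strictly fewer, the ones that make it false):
is true only for:
  h=False, i=False, n=False;
  h=False, i=False, n=True;
  h=True, i=False, n=False;
  h=True, i=False, n=True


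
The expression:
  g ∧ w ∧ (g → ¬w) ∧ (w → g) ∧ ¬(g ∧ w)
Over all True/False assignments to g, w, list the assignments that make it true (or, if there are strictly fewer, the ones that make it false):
is never true.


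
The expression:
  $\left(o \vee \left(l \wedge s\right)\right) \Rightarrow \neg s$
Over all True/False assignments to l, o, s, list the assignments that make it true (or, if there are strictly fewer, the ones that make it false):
is false only for:
  l=False, o=True, s=True;
  l=True, o=False, s=True;
  l=True, o=True, s=True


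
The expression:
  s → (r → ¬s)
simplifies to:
¬r ∨ ¬s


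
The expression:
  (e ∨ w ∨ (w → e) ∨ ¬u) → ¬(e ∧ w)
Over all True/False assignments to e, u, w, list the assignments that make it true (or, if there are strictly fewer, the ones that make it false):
is false only for:
  e=True, u=False, w=True;
  e=True, u=True, w=True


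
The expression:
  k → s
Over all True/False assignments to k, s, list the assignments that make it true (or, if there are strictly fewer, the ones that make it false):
is false only for:
  k=True, s=False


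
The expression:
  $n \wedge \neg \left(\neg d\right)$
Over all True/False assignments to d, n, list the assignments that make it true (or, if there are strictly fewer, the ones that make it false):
is true only for:
  d=True, n=True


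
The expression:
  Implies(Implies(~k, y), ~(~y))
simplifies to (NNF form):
y | ~k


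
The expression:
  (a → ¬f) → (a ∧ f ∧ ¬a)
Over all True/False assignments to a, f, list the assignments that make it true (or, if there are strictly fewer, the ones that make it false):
is true only for:
  a=True, f=True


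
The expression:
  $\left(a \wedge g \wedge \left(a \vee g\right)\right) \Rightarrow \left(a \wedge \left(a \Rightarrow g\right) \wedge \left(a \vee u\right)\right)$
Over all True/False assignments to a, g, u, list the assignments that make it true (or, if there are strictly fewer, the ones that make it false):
is always true.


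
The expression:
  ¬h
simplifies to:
¬h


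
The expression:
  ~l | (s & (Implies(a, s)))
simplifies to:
s | ~l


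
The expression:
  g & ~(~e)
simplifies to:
e & g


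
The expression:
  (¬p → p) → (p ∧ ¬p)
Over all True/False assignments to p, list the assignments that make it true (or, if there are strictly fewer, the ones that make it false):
is true only for:
  p=False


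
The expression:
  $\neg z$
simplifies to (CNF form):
$\neg z$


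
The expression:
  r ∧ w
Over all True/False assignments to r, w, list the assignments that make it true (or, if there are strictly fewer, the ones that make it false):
is true only for:
  r=True, w=True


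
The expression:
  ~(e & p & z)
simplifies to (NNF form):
~e | ~p | ~z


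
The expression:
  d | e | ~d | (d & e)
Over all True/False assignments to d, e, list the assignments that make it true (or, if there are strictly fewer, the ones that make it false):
is always true.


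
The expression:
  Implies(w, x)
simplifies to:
x | ~w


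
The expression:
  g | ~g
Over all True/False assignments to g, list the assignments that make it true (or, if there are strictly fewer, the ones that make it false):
is always true.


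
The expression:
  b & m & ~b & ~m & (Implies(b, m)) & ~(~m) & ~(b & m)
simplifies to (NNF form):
False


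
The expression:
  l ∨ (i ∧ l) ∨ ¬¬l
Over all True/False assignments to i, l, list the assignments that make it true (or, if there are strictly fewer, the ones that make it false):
is true only for:
  i=False, l=True;
  i=True, l=True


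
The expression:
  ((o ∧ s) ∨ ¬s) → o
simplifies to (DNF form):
o ∨ s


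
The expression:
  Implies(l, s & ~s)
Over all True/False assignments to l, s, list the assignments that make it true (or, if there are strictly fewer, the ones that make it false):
is true only for:
  l=False, s=False;
  l=False, s=True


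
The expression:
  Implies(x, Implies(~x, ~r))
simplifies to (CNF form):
True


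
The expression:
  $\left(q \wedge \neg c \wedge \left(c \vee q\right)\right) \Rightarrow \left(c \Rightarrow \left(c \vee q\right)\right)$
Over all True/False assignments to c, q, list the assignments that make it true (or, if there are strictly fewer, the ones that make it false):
is always true.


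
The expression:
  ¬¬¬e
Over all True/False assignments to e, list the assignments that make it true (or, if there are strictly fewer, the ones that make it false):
is true only for:
  e=False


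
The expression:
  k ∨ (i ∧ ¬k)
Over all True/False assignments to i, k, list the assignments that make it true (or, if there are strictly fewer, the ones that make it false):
is false only for:
  i=False, k=False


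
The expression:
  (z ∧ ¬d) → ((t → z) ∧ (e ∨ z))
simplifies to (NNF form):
True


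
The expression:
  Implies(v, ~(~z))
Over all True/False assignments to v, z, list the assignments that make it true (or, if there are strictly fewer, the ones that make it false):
is false only for:
  v=True, z=False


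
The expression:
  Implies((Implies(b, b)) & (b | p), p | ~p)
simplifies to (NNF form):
True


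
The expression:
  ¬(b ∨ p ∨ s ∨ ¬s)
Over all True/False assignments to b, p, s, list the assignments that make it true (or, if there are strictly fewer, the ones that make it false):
is never true.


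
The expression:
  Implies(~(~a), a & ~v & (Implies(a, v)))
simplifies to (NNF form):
~a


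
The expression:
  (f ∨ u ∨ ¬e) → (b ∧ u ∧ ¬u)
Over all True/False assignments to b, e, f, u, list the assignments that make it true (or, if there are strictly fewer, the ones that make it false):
is true only for:
  b=False, e=True, f=False, u=False;
  b=True, e=True, f=False, u=False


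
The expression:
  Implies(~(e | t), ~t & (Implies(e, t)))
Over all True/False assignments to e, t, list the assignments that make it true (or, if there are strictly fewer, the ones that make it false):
is always true.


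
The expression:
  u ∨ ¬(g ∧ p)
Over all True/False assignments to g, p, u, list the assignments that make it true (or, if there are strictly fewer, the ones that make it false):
is false only for:
  g=True, p=True, u=False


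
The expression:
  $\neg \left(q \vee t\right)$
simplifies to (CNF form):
$\neg q \wedge \neg t$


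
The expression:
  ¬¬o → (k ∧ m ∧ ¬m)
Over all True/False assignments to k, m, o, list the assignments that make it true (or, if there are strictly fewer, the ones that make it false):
is true only for:
  k=False, m=False, o=False;
  k=False, m=True, o=False;
  k=True, m=False, o=False;
  k=True, m=True, o=False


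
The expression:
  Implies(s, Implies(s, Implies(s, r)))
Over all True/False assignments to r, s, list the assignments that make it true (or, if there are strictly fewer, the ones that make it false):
is false only for:
  r=False, s=True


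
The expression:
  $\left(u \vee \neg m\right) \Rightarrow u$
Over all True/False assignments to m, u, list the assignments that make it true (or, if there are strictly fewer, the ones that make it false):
is false only for:
  m=False, u=False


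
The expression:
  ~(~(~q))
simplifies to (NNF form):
~q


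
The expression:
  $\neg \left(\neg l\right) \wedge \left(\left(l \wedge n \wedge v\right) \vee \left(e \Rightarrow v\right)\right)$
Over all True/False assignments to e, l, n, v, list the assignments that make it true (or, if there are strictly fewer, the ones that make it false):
is true only for:
  e=False, l=True, n=False, v=False;
  e=False, l=True, n=False, v=True;
  e=False, l=True, n=True, v=False;
  e=False, l=True, n=True, v=True;
  e=True, l=True, n=False, v=True;
  e=True, l=True, n=True, v=True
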